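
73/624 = 73/624 = 0.12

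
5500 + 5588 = 11088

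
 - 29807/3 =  - 29807/3 = - 9935.67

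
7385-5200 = 2185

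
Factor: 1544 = 2^3*193^1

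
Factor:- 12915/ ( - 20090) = 9/14 = 2^( - 1 ) *3^2*7^( - 1 )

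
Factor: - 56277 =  - 3^2*13^2*37^1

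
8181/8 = 8181/8 =1022.62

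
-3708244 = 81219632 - 84927876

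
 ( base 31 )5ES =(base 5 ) 132032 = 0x1493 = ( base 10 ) 5267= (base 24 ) 93B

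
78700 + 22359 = 101059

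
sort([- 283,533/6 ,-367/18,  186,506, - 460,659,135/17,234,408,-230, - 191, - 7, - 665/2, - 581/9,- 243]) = [ - 460, -665/2 ,- 283,-243, - 230, - 191, - 581/9, - 367/18, -7,135/17,  533/6,186, 234,408 , 506,659]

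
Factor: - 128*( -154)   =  2^8*7^1*11^1 = 19712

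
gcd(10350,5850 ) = 450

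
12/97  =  12/97 = 0.12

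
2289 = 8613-6324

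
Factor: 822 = 2^1*  3^1 * 137^1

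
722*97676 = 70522072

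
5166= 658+4508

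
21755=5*4351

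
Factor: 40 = 2^3*5^1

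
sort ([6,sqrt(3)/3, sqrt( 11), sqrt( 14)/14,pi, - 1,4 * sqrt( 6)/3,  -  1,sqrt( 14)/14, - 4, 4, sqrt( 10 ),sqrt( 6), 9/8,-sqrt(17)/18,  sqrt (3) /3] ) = [ - 4,-1, - 1, - sqrt(17)/18, sqrt(14)/14,  sqrt(14) /14,sqrt( 3)/3, sqrt(3)/3 , 9/8,sqrt( 6), pi,sqrt( 10) , 4*sqrt ( 6)/3, sqrt( 11),4, 6 ] 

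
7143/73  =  7143/73 =97.85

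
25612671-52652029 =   -  27039358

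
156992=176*892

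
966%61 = 51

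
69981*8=559848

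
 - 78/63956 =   -  1+31939/31978 = - 0.00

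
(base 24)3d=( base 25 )3a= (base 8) 125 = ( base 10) 85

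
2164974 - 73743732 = - 71578758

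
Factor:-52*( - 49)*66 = 2^3*3^1*7^2*11^1*13^1 = 168168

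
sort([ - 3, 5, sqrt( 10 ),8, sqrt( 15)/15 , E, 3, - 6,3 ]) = [ - 6, - 3, sqrt( 15 )/15 , E, 3,3 , sqrt(10 ), 5,  8 ]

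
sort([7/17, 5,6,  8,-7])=[  -  7,  7/17,  5,6  ,  8]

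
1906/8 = 953/4=238.25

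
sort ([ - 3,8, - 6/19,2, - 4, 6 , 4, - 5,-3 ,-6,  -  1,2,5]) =[  -  6,-5, - 4, -3,-3 , - 1, -6/19,2,2,4,5, 6,8]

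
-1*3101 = - 3101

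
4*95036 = 380144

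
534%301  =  233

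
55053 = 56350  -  1297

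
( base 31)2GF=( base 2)100110000001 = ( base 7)10044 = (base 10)2433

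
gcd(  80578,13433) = 1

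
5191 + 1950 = 7141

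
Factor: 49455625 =5^4* 53^1*1493^1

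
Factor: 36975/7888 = 75/16 = 2^( - 4)*3^1*5^2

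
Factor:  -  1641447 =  - 3^2*271^1 * 673^1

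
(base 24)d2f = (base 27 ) A9I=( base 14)2a75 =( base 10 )7551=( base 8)16577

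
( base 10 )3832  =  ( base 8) 7370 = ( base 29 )4g4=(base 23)75e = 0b111011111000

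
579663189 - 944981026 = -365317837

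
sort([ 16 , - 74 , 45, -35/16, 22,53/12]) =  [ - 74, - 35/16, 53/12 , 16, 22,45 ] 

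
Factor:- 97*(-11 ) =11^1*97^1 = 1067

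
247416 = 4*61854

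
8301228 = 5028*1651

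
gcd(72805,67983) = 1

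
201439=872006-670567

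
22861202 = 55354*413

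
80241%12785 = 3531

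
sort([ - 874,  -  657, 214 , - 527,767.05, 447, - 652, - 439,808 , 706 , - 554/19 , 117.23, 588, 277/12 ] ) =[ - 874,  -  657,-652, - 527,- 439, - 554/19,  277/12, 117.23,214,447, 588,706, 767.05, 808]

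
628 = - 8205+8833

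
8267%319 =292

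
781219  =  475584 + 305635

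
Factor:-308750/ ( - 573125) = 2^1*7^ ( - 1 )*13^1 * 19^1  *131^( - 1 ) = 494/917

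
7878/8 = 3939/4  =  984.75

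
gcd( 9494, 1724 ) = 2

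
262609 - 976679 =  - 714070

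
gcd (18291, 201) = 201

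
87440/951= 91+ 899/951= 91.95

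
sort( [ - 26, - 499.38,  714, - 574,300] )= [ - 574, - 499.38, - 26, 300, 714]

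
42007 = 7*6001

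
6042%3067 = 2975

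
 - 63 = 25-88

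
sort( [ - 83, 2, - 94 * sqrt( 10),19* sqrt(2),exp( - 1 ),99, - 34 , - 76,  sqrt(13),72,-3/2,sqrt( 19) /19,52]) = [ - 94*sqrt(10), - 83,-76, - 34, - 3/2,sqrt (19)/19,  exp( - 1),2,sqrt(13), 19*sqrt( 2), 52,72,99]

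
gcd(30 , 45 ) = 15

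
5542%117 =43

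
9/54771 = 3/18257 = 0.00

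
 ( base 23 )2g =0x3E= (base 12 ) 52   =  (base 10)62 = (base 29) 24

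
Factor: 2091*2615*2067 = 11302283655 = 3^2*5^1*13^1*17^1 * 41^1*53^1 *523^1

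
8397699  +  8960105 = 17357804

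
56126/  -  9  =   - 56126/9  =  - 6236.22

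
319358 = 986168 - 666810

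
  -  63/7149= - 1 + 2362/2383=- 0.01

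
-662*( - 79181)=52417822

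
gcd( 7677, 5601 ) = 3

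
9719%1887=284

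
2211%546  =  27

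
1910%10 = 0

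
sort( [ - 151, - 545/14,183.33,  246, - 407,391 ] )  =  [  -  407, - 151, - 545/14, 183.33,246, 391] 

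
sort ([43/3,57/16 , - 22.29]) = [ - 22.29,57/16,43/3]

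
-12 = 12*( - 1) 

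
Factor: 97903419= 3^1*1399^1*23327^1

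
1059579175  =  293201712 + 766377463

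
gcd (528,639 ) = 3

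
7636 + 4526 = 12162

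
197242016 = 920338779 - 723096763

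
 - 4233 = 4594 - 8827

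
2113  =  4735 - 2622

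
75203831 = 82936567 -7732736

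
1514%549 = 416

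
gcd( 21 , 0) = 21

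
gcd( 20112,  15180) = 12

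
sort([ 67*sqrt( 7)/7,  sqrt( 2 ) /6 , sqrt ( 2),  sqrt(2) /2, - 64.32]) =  [ - 64.32, sqrt(2)/6 , sqrt( 2 ) /2,sqrt( 2 ),67*sqrt(7) /7]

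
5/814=5/814 = 0.01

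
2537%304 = 105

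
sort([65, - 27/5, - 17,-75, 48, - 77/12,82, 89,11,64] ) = [ - 75, - 17, - 77/12, - 27/5,11, 48 , 64,65 , 82, 89 ]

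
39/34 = 39/34 = 1.15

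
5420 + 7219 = 12639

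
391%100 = 91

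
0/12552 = 0 = 0.00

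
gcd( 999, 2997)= 999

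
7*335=2345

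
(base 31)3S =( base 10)121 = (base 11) 100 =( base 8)171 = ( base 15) 81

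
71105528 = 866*82108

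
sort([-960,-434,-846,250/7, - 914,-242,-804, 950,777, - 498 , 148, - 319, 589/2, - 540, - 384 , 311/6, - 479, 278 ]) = [ - 960,-914, - 846, - 804, -540,-498,-479,-434, - 384, - 319,- 242, 250/7, 311/6, 148,  278,589/2, 777,950] 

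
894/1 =894 = 894.00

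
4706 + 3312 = 8018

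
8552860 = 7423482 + 1129378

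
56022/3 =18674=   18674.00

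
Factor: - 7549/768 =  - 2^( - 8)*3^(  -  1 )*  7549^1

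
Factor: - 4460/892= - 5^1 = - 5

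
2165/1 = 2165 = 2165.00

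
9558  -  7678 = 1880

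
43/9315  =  43/9315=0.00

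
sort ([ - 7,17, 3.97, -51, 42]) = [- 51, - 7, 3.97,  17,42] 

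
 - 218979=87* ( - 2517) 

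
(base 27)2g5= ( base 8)3547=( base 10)1895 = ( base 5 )30040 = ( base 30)235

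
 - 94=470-564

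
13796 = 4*3449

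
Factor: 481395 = 3^1*5^1*67^1*479^1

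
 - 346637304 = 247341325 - 593978629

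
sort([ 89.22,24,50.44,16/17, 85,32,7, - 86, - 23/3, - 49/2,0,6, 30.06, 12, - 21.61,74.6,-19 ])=[-86,-49/2,- 21.61,-19,-23/3,0,16/17, 6,7,12,24 , 30.06,32,50.44, 74.6,  85, 89.22]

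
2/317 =2/317= 0.01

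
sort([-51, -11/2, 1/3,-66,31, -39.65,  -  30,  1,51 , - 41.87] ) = [ - 66,-51,-41.87 ,  -  39.65, - 30, - 11/2, 1/3,1,31, 51] 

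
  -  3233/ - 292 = 3233/292  =  11.07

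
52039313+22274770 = 74314083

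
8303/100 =8303/100 = 83.03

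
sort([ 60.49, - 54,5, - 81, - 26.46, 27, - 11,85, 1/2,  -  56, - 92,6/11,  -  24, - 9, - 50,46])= [ - 92,  -  81, - 56 , - 54, - 50,-26.46, - 24 , - 11 , - 9, 1/2 , 6/11,5,27,46,60.49,85 ] 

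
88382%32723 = 22936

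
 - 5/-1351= 5/1351 = 0.00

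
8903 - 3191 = 5712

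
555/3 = 185 = 185.00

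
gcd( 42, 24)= 6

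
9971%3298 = 77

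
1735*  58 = 100630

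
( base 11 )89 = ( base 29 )3a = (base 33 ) 2V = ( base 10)97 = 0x61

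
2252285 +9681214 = 11933499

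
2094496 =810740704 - 808646208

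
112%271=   112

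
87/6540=29/2180 = 0.01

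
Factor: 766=2^1 * 383^1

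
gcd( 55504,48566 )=6938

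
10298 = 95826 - 85528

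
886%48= 22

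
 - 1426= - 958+-468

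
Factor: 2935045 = 5^1 * 281^1*2089^1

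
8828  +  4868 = 13696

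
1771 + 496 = 2267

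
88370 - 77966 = 10404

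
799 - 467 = 332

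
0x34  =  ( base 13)40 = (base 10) 52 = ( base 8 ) 64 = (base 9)57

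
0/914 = 0 = 0.00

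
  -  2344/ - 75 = 2344/75= 31.25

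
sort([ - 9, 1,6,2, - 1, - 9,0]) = [-9,-9,-1,0,1,2, 6 ]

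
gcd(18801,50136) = 6267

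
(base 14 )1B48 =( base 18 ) F5E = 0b1001101100100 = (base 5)124324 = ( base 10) 4964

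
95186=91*1046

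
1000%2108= 1000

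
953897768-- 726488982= 1680386750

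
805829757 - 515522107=290307650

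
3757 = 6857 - 3100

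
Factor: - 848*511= - 433328 = -2^4 * 7^1*53^1  *73^1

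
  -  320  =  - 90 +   -  230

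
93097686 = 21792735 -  - 71304951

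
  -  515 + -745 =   -  1260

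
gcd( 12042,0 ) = 12042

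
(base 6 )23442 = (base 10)3410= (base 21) 7f8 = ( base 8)6522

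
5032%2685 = 2347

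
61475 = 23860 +37615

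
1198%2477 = 1198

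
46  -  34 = 12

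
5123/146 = 35 + 13/146=35.09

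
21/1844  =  21/1844  =  0.01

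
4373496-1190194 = 3183302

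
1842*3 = 5526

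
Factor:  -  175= -5^2*7^1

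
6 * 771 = 4626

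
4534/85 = 4534/85 = 53.34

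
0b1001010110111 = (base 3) 20120110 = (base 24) 87f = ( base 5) 123131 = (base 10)4791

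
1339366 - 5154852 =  - 3815486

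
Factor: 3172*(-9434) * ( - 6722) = 201153483856 = 2^4*13^1*53^1*61^1*89^1*3361^1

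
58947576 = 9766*6036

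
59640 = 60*994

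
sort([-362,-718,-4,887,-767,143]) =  [-767, - 718, - 362, - 4,143,887 ] 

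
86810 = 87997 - 1187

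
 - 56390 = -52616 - 3774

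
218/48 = 109/24 = 4.54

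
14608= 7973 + 6635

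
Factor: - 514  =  -2^1*257^1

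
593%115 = 18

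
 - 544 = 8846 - 9390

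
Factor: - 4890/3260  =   - 2^( - 1 ) * 3^1 = - 3/2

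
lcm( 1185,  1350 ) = 106650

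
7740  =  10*774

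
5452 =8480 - 3028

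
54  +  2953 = 3007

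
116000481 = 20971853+95028628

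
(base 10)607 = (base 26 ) n9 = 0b1001011111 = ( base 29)kr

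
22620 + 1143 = 23763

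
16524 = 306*54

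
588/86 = 6+36/43 = 6.84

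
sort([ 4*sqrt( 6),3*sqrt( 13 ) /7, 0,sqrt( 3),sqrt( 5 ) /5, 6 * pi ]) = [ 0,  sqrt( 5 ) /5,3*sqrt( 13)/7, sqrt( 3),4 *sqrt( 6),6*pi] 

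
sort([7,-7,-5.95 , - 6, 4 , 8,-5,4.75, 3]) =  [- 7, - 6, - 5.95,-5 , 3, 4,4.75, 7, 8 ]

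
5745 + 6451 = 12196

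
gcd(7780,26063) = 389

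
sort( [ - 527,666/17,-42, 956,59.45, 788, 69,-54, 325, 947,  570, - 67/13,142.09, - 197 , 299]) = [- 527, - 197,-54, - 42, - 67/13,666/17, 59.45,  69, 142.09, 299, 325, 570 , 788,947,  956 ] 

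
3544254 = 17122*207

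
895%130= 115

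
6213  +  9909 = 16122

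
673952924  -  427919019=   246033905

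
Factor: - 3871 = - 7^2*79^1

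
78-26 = 52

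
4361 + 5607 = 9968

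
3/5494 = 3/5494 = 0.00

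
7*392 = 2744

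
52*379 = 19708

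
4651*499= 2320849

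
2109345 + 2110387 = 4219732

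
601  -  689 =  - 88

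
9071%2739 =854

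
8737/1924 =8737/1924=4.54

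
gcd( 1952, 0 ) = 1952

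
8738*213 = 1861194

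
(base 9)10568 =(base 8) 15564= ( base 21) fje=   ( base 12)4098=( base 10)7028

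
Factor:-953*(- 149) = 141997  =  149^1*953^1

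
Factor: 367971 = 3^1*173^1*709^1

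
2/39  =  2/39 = 0.05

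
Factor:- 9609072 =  - 2^4*3^1*11^1*18199^1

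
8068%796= 108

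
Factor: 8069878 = 2^1*1123^1*3593^1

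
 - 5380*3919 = -21084220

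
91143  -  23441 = 67702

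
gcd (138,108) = 6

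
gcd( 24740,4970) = 10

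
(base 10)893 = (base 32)rt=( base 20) 24D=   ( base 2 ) 1101111101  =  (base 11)742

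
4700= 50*94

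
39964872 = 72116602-32151730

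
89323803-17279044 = 72044759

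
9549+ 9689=19238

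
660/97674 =110/16279 = 0.01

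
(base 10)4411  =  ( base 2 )1000100111011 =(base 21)A01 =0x113B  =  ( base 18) DB1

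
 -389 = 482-871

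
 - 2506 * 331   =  -829486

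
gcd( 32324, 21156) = 4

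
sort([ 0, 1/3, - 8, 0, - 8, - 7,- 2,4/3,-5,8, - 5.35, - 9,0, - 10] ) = [ - 10,-9,-8, - 8 , - 7, - 5.35, - 5, - 2 , 0, 0,0, 1/3,4/3,8] 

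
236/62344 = 59/15586 = 0.00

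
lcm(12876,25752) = 25752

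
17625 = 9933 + 7692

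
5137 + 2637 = 7774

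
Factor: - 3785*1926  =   - 7289910 = - 2^1*3^2*5^1*107^1*757^1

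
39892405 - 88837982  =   - 48945577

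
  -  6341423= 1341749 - 7683172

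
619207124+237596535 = 856803659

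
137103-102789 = 34314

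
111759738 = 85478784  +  26280954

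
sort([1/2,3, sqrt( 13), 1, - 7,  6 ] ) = [-7, 1/2,  1,3, sqrt( 13), 6 ] 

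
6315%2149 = 2017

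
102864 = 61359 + 41505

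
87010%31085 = 24840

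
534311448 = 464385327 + 69926121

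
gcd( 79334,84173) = 1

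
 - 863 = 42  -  905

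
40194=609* 66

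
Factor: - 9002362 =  - 2^1 * 199^1*22619^1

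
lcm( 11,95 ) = 1045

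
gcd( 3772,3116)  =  164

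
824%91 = 5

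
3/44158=3/44158 =0.00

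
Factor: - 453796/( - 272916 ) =3^( - 3 ) *19^ ( - 1)*853^1 =853/513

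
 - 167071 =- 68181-98890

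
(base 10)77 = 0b1001101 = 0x4d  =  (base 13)5C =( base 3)2212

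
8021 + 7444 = 15465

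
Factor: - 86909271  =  - 3^1*28969757^1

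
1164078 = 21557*54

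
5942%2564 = 814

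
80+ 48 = 128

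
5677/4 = 1419 + 1/4 = 1419.25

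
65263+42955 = 108218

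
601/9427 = 601/9427 = 0.06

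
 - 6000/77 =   -  6000/77 = - 77.92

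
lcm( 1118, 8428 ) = 109564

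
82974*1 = 82974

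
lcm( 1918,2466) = 17262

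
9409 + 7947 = 17356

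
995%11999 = 995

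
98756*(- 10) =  - 987560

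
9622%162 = 64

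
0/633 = 0 = 0.00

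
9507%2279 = 391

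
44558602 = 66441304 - 21882702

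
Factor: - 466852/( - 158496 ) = 919/312 =2^(-3)*3^(- 1 )*13^ ( - 1)*919^1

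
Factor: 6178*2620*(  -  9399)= - 2^3*3^1*5^1*13^1*131^1*241^1*3089^1 = - 152135597640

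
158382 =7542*21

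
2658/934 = 2 + 395/467 =2.85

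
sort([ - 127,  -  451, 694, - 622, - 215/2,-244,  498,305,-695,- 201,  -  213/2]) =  [ - 695, - 622,  -  451, -244,  -  201, - 127 ,-215/2, - 213/2, 305,498, 694 ] 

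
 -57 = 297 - 354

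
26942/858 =31 + 172/429= 31.40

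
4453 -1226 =3227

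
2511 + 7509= 10020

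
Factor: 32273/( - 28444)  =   - 2^(- 2 )* 13^( - 1)*59^1 = - 59/52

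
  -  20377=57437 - 77814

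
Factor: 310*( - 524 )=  - 2^3*5^1*31^1*131^1 = -162440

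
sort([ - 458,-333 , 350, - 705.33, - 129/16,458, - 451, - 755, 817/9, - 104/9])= [-755 , - 705.33, - 458,-451, - 333, - 104/9 , - 129/16,817/9,350,458]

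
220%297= 220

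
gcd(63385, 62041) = 7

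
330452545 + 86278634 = 416731179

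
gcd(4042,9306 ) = 94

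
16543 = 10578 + 5965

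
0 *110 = 0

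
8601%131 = 86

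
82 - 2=80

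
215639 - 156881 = 58758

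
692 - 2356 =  - 1664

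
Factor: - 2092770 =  - 2^1*3^3 * 5^1*23^1*337^1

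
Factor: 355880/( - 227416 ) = -205/131   =  -5^1*41^1*131^( - 1)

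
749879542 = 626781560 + 123097982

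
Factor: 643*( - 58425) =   -  3^1*5^2*19^1*41^1*643^1 = - 37567275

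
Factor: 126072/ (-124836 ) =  - 102/101= - 2^1*3^1*17^1*101^( - 1)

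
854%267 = 53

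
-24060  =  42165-66225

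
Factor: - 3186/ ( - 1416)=9/4 = 2^( - 2) * 3^2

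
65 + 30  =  95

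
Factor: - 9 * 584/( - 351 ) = 2^3*3^ (-1)*13^( -1) *73^1 = 584/39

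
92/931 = 92/931 = 0.10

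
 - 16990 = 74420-91410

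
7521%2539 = 2443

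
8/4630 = 4/2315  =  0.00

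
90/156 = 15/26  =  0.58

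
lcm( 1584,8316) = 33264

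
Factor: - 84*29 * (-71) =172956  =  2^2*3^1 * 7^1*29^1 * 71^1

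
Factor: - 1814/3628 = -1/2= -2^ ( - 1 )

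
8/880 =1/110 = 0.01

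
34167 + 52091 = 86258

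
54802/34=27401/17=1611.82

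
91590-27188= 64402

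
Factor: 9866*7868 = 2^3*7^1* 281^1*4933^1  =  77625688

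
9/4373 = 9/4373 = 0.00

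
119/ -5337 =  - 1 + 5218/5337 = -0.02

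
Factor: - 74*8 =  - 2^4*37^1 = - 592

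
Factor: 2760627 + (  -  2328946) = 17^1*67^1*379^1 = 431681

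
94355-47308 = 47047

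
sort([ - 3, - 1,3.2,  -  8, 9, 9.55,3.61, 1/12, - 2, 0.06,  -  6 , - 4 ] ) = [-8, - 6, - 4, - 3 ,-2, - 1, 0.06, 1/12, 3.2,  3.61,9, 9.55]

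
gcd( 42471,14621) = 1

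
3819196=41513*92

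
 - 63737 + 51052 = -12685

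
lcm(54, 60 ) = 540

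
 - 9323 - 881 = - 10204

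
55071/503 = 109+244/503 = 109.49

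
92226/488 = 46113/244 = 188.99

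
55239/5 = 11047 + 4/5 = 11047.80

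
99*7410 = 733590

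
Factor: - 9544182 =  - 2^1*3^1 * 61^1*89^1*293^1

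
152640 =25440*6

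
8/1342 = 4/671 = 0.01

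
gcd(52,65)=13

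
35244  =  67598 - 32354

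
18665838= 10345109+8320729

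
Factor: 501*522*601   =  2^1*3^3*29^1*167^1*601^1 = 157174722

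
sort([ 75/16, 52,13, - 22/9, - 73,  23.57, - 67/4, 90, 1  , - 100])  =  [ - 100, - 73, - 67/4, - 22/9,  1  ,  75/16,13,23.57 , 52, 90]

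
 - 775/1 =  - 775 = - 775.00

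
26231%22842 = 3389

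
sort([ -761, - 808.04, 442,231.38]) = [ -808.04, - 761 , 231.38,442 ] 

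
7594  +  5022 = 12616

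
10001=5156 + 4845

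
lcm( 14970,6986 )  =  104790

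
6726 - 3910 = 2816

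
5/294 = 5/294 = 0.02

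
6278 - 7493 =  - 1215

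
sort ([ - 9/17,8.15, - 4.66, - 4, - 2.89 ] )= [ - 4.66, - 4, - 2.89, - 9/17 , 8.15]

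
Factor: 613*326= 2^1*163^1*613^1 = 199838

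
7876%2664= 2548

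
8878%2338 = 1864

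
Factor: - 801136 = - 2^4 *7^1*23^1 *311^1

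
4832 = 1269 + 3563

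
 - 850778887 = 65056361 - 915835248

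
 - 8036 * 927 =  - 7449372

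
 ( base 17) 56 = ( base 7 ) 160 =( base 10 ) 91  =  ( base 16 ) 5B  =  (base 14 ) 67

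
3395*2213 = 7513135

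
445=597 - 152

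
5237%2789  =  2448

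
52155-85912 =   -  33757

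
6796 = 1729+5067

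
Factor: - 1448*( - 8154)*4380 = 51714624960 = 2^6*3^4*5^1 *73^1* 151^1*181^1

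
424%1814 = 424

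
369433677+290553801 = 659987478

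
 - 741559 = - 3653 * 203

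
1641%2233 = 1641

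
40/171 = 40/171 =0.23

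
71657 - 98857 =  - 27200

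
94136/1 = 94136 = 94136.00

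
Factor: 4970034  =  2^1*3^2* 276113^1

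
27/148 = 27/148 = 0.18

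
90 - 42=48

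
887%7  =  5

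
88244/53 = 88244/53 = 1664.98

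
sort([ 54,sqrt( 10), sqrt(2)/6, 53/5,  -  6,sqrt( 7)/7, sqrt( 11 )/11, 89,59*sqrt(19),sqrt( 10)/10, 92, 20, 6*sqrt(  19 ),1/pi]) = [- 6 , sqrt( 2)/6, sqrt( 11)/11, sqrt(10)/10, 1/pi, sqrt(7)/7, sqrt( 10 ), 53/5, 20, 6*sqrt (19), 54 , 89, 92,59*sqrt( 19)]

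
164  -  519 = - 355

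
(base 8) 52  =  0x2A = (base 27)1f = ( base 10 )42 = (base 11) 39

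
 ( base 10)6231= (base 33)5nr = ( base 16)1857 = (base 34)5d9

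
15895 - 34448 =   -  18553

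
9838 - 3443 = 6395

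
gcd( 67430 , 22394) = 2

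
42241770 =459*92030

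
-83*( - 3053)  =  253399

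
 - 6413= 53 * ( - 121 )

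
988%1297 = 988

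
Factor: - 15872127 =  - 3^1*79^1*193^1 * 347^1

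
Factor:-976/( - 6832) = 7^( - 1) = 1/7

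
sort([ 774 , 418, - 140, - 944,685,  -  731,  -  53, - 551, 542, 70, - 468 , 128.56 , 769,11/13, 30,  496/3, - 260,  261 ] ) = [ - 944,- 731, - 551, - 468, - 260, - 140, - 53,11/13,30,70, 128.56,496/3,261,418, 542, 685, 769,774] 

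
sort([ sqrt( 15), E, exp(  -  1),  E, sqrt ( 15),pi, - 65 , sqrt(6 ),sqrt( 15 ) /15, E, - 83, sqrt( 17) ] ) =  [ - 83, - 65, sqrt(15)/15,exp( - 1), sqrt(6 ),E, E, E, pi , sqrt ( 15), sqrt( 15 ), sqrt ( 17 ) ]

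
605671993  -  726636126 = - 120964133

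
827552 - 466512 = 361040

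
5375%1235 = 435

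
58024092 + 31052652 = 89076744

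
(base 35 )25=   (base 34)27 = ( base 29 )2H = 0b1001011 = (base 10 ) 75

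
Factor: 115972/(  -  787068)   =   -28993/196767 = - 3^( - 2)*79^1*367^1*21863^( - 1 ) 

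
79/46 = 79/46  =  1.72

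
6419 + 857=7276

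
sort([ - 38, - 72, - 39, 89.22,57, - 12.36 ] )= [ - 72,  -  39, - 38, - 12.36,57, 89.22]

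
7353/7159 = 7353/7159 = 1.03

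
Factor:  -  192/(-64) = 3 = 3^1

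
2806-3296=-490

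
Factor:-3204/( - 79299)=2^2*3^ (- 2)*11^(-1) = 4/99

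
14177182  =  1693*8374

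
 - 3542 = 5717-9259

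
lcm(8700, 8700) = 8700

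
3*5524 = 16572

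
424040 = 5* 84808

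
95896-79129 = 16767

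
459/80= 5+59/80 = 5.74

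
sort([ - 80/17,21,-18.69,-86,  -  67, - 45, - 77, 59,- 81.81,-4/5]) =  [ - 86, -81.81, - 77,-67, - 45, - 18.69,-80/17, -4/5, 21, 59 ]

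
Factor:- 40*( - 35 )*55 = 77000= 2^3 * 5^3*7^1 * 11^1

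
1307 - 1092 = 215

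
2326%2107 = 219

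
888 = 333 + 555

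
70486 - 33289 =37197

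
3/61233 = 1/20411 = 0.00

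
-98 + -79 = -177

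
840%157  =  55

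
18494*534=9875796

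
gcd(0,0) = 0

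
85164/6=14194 = 14194.00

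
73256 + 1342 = 74598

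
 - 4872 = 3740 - 8612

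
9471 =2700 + 6771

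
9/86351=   9/86351 = 0.00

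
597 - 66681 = - 66084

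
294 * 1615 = 474810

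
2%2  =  0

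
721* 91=65611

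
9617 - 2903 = 6714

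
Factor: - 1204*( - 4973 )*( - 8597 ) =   -  51474468724 = - 2^2*7^1*43^1*  4973^1*8597^1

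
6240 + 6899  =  13139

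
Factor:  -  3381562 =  - 2^1 *1690781^1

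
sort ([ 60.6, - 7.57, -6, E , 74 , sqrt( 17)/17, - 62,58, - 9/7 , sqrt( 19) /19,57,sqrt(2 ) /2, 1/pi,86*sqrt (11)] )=[ - 62, - 7.57,-6, - 9/7, sqrt( 19) /19,sqrt( 17) /17 , 1/pi, sqrt( 2 )/2,  E, 57,58,60.6,74,  86*sqrt( 11) ]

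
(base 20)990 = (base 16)EC4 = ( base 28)4N0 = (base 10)3780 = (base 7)14010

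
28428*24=682272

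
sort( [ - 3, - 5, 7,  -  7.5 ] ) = [-7.5, - 5,-3 , 7] 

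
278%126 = 26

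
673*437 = 294101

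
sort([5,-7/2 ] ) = [ - 7/2,5] 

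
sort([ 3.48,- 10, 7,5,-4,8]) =[-10, - 4,3.48, 5,7, 8 ] 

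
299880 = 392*765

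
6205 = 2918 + 3287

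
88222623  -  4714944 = 83507679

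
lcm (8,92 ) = 184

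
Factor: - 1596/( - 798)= 2 = 2^1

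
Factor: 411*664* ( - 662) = - 180662448 = - 2^4*3^1*83^1 * 137^1*331^1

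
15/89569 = 15/89569 = 0.00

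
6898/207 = 33 + 67/207 = 33.32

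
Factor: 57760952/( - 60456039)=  - 2^3*3^ (-1) * 7^( - 1)*29^(  -  1 )* 37^(-1)*241^1*2683^(-1)*29959^1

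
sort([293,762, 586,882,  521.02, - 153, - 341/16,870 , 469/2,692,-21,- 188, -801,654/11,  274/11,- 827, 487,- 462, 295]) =[-827 , - 801, - 462, -188,-153, - 341/16,-21 , 274/11 , 654/11, 469/2,293, 295,487 , 521.02, 586,  692,762,  870, 882 ] 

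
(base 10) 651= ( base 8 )1213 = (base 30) LL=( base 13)3b1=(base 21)1a0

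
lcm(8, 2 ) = 8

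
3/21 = 1/7 = 0.14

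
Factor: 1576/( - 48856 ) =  - 1/31 = - 31^ ( - 1)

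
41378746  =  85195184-43816438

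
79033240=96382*820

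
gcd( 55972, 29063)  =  1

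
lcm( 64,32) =64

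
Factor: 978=2^1*3^1*163^1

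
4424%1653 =1118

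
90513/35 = 2586 + 3/35 = 2586.09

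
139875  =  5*27975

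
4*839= 3356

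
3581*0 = 0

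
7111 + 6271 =13382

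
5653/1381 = 4 +129/1381 =4.09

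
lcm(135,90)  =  270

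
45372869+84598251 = 129971120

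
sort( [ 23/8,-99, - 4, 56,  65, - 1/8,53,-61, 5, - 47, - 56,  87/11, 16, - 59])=[- 99, - 61, - 59,-56,-47, - 4, - 1/8 , 23/8,5,87/11  ,  16,53, 56, 65]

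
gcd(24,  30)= 6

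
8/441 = 8/441 = 0.02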